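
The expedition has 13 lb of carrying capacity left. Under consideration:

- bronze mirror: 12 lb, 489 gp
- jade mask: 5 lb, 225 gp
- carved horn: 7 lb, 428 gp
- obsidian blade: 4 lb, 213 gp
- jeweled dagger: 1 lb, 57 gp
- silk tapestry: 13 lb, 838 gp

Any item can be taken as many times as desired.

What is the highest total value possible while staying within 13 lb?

Density check — silk tapestry 64.46, carved horn 61.14, jeweled dagger 57.00, obsidian blade 53.25 are the best per lb.
Best packing: silk tapestry — 13 lb, 838 total.
That's the maximum — no swap from here does better than 838.

838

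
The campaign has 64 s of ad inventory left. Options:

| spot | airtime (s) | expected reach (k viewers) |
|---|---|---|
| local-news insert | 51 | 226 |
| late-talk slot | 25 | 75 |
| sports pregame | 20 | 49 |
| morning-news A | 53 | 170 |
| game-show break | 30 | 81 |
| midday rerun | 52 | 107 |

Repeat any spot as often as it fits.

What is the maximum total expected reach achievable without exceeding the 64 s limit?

The ratio ordering already packs tightly: local-news insert, 51 s, 226.
Every other selection either busts 64 s or fails to beat 226.

226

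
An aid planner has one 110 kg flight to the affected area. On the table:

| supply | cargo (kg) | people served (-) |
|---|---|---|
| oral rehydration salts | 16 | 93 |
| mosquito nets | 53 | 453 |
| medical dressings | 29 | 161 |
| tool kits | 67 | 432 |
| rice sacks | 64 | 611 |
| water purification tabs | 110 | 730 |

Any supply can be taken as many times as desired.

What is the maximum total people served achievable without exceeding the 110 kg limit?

906

By people served per kg: rice sacks 9.55, mosquito nets 8.55, water purification tabs 6.64 lead.
The ratio heuristic lands on 2×oral rehydration salts + rice sacks (797) but leaves 14 kg idle.
Replace 2×oral rehydration salts and rice sacks with 2×mosquito nets: the trade gains 109 net, giving 906 at 106 kg.
No other feasible combination exceeds 906.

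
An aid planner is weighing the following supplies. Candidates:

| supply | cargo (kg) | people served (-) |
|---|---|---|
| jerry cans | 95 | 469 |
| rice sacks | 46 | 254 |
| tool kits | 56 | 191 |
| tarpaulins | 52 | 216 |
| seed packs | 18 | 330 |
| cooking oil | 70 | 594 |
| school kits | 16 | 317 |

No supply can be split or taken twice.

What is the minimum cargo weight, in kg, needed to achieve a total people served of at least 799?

80

Look for the lowest-cargo combination reaching 799.
rice sacks + seed packs + school kits: 901 people served at 80 kg.
Below 80 kg the best achievable stays under 799.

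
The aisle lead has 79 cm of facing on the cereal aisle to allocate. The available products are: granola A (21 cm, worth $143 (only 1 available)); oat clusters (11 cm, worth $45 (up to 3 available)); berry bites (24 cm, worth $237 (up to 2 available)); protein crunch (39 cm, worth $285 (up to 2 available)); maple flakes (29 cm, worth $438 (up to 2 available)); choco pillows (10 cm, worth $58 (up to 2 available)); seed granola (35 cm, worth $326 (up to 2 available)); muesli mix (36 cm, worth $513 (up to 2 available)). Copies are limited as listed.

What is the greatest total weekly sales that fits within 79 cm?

1026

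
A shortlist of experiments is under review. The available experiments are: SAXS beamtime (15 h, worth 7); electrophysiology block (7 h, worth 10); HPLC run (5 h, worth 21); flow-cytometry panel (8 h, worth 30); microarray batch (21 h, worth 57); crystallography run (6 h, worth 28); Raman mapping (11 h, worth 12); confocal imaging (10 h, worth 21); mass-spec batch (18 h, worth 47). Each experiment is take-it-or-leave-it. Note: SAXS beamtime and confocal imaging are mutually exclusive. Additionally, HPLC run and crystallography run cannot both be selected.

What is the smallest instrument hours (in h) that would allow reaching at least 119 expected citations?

41

Look for the lowest-instrument combination reaching 119.
HPLC run + flow-cytometry panel + confocal imaging + mass-spec batch reaches 119 using 41 h.
Below 41 h the best achievable stays under 119.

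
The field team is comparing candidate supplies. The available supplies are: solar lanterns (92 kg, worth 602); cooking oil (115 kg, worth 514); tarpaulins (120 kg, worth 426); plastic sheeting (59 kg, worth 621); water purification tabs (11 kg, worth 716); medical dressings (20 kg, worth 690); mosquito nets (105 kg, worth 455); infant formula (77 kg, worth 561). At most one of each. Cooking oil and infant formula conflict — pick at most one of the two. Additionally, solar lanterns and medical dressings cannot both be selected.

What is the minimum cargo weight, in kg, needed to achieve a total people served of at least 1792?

Minimise kg subject to total people served ≥ 1792.
plastic sheeting + water purification tabs + medical dressings reaches 2027 using 90 kg.
Below 90 kg the best achievable stays under 1792.

90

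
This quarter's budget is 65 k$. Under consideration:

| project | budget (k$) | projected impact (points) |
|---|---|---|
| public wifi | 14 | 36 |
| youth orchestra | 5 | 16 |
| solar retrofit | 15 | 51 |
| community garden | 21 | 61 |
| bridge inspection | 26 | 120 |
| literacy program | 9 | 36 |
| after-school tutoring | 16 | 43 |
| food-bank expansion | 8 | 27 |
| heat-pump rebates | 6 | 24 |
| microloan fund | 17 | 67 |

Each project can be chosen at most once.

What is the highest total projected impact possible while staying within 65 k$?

The ratio heuristic lands on youth orchestra + bridge inspection + literacy program + heat-pump rebates + microloan fund (263) but leaves 2 k$ idle.
The 6 k$ tied up in heat-pump rebates is better spent on food-bank expansion — total rises to 266 (65 k$).
Next best is youth orchestra + bridge inspection + literacy program + heat-pump rebates + microloan fund at 263 (63 k$) — short by 3.

266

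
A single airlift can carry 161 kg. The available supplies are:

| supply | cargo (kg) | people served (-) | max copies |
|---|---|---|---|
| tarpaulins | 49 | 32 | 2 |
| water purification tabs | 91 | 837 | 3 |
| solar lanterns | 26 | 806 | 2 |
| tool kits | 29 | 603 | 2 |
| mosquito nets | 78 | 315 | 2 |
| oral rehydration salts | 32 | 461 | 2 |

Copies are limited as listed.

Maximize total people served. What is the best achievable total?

Density check — solar lanterns 31.00, tool kits 20.79, oral rehydration salts 14.41, water purification tabs 9.20 are the best per kg.
The ratio ordering already packs tightly: 2×solar lanterns + 2×tool kits + oral rehydration salts, 142 kg, 3279.
The spare 19 kg is too small for any remaining supply, and no exchange beats 3279.

3279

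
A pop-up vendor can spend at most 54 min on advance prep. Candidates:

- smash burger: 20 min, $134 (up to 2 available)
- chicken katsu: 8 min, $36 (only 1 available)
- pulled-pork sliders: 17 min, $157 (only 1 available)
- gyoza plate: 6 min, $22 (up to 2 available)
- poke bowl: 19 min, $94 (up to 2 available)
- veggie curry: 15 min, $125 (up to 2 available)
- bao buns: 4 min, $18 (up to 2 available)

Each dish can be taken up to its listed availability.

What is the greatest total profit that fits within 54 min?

429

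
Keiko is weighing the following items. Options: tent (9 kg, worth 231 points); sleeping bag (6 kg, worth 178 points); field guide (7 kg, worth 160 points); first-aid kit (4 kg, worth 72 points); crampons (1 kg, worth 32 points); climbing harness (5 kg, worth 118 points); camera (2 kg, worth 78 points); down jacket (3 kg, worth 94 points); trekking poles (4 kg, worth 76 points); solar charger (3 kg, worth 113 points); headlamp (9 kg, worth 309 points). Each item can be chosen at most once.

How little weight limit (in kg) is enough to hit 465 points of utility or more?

14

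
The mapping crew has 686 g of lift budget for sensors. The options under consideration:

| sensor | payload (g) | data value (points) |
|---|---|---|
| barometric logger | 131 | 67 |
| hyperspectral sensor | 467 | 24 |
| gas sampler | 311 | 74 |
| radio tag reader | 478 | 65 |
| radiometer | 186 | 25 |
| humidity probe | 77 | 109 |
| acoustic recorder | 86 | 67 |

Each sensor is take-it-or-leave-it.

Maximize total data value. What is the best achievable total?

317

Ranking by ratio (data value/g): humidity probe 1.42, acoustic recorder 0.78, barometric logger 0.51, gas sampler 0.24.
Barometric logger + gas sampler + humidity probe + acoustic recorder uses 605 of the 686 g and totals 317.
An exhaustive check of the 128 subsets confirms 317.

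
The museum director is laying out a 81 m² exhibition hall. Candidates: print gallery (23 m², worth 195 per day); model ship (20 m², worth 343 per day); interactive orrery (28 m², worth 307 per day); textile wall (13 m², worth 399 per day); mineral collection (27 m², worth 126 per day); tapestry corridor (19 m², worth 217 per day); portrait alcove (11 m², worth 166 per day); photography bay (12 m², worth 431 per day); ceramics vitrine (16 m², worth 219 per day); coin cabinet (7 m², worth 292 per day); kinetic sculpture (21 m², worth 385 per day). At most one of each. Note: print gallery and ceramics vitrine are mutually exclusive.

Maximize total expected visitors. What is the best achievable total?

1892

A density-first pass picks model ship + textile wall + photography bay + coin cabinet + kinetic sculpture — 1850 at 73 m².
Dropping model ship frees 20 m²; slotting in portrait alcove + ceramics vitrine (27 m²) lifts the total to 1892 at 80 m².
Every other selection either busts 81 m² or breaks a pairing rule or fails to beat 1892.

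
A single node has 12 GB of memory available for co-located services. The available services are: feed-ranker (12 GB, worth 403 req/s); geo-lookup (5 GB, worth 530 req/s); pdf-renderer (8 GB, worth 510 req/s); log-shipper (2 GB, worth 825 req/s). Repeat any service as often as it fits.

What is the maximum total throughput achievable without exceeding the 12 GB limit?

4950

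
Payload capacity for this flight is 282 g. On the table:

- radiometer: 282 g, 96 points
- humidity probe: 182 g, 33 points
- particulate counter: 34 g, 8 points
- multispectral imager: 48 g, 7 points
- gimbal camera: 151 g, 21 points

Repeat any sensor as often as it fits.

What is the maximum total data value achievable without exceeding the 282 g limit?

96

The ratio ordering already packs tightly: radiometer, 282 g, 96.
Nothing else within 282 g beats 96.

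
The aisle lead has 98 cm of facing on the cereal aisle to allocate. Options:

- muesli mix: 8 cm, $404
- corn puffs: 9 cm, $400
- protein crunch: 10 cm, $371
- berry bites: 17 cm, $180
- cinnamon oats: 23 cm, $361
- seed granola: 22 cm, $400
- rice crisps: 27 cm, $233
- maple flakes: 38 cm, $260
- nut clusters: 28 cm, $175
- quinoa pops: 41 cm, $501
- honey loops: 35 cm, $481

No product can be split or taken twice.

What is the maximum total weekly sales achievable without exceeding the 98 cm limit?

2116

Best packing: muesli mix + corn puffs + protein crunch + berry bites + cinnamon oats + seed granola — 89 cm, 2116 total.
Next best is muesli mix + corn puffs + protein crunch + seed granola + quinoa pops at 2076 (90 cm) — short by 40.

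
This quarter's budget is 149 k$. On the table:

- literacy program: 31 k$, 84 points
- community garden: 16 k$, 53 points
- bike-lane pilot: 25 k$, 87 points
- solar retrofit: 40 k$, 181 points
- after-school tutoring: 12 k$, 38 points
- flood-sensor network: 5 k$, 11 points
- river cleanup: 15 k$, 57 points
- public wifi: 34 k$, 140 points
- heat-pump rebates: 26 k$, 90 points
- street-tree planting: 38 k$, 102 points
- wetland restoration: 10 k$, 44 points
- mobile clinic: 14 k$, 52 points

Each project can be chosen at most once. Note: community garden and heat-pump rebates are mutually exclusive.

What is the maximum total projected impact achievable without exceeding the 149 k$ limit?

594

Greedy by ratio would take bike-lane pilot + solar retrofit + flood-sensor network + river cleanup + public wifi + wetland restoration + mobile clinic: 143 k$ used, total 572.
Replace flood-sensor network and river cleanup with heat-pump rebates: the trade gains 22 net, giving 594 at 149 k$.
An exhaustive check of the 4096 subsets confirms 594.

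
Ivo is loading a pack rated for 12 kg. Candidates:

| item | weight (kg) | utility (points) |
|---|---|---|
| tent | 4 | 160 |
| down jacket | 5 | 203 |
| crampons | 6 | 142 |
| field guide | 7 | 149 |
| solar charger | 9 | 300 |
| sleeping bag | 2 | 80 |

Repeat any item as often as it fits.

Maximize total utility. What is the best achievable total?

486

Ranking by ratio (utility/kg): down jacket 40.60, tent 40.00, sleeping bag 40.00, solar charger 33.33.
2×down jacket + sleeping bag uses 12 of the 12 kg and totals 486.
No other feasible combination exceeds 486.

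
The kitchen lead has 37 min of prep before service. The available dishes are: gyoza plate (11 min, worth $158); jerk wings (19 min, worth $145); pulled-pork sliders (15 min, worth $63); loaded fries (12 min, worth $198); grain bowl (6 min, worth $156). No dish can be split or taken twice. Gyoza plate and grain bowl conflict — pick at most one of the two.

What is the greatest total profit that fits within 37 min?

499

Ranking by ratio (profit/min): grain bowl 26.00, loaded fries 16.50, gyoza plate 14.36, jerk wings 7.63.
Best packing: jerk wings + loaded fries + grain bowl — 37 min, 499 total.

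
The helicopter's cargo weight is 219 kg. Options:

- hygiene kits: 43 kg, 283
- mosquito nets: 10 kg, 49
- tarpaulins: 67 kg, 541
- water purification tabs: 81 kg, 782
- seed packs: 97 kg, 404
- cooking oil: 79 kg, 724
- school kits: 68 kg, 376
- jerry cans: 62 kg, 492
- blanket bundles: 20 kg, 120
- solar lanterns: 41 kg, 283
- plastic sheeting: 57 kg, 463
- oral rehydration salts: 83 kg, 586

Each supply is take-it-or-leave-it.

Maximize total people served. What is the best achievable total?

Water purification tabs + cooking oil + plastic sheeting uses 217 of the 219 kg and totals 1969.
Nothing else within 219 kg beats 1969.

1969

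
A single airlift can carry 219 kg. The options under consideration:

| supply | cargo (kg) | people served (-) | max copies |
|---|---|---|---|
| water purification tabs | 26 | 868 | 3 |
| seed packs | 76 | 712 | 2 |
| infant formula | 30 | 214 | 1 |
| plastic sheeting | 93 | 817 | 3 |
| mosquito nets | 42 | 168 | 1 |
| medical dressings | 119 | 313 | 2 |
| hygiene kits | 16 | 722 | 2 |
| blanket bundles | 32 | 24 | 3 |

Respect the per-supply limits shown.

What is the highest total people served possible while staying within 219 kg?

By people served per kg: hygiene kits 45.12, water purification tabs 33.38, seed packs 9.37, plastic sheeting 8.78 lead.
3×water purification tabs + seed packs + infant formula + 2×hygiene kits uses 216 of the 219 kg and totals 4974.
Every other selection either busts 219 kg or exceeds an availability limit or fails to beat 4974.

4974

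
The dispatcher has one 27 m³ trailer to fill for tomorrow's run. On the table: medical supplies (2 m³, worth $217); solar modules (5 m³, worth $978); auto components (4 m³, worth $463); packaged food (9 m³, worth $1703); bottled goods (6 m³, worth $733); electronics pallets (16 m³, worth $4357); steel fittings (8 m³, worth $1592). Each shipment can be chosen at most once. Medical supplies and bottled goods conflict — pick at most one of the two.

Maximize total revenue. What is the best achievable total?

6277

A density-first pass picks medical supplies + electronics pallets + steel fittings — 6166 at 26 m³.
Dropping steel fittings frees 8 m³; slotting in packaged food (9 m³) lifts the total to 6277 at 27 m³.
Next best is medical supplies + electronics pallets + steel fittings at 6166 (26 m³) — short by 111.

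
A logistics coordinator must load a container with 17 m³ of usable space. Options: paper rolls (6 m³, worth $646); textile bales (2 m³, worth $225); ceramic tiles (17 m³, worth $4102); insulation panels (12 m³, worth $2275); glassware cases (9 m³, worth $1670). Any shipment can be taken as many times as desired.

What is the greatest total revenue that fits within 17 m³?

Ranking by ratio (revenue/m³): ceramic tiles 241.29, insulation panels 189.58, glassware cases 185.56.
The ratio ordering already packs tightly: ceramic tiles, 17 m³, 4102.
Every other selection either busts 17 m³ or fails to beat 4102.

4102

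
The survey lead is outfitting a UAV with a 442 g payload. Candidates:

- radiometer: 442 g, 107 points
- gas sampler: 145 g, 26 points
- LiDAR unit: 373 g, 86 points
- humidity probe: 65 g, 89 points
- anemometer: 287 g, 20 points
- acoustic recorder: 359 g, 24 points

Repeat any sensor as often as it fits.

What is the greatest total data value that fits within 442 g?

Taking 6×humidity probe: 390 g used, 534 in data value.

534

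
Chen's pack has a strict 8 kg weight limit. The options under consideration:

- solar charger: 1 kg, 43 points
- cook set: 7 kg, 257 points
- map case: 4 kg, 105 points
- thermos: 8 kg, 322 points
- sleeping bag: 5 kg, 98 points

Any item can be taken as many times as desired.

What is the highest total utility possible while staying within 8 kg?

344

By utility per kg: solar charger 43.00, thermos 40.25, cook set 36.71 lead.
8×solar charger uses 8 of the 8 kg and totals 344.
That's the maximum — no swap from here does better than 344.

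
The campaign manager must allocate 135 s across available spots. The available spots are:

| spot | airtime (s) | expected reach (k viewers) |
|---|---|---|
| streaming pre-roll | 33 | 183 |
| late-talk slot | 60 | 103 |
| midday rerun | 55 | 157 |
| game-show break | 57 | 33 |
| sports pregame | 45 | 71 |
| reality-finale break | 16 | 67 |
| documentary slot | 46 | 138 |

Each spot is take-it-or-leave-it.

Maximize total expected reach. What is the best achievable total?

478

Taking the top-ratio spots first gives streaming pre-roll + reality-finale break + documentary slot for 388 (95 s).
The 16 s tied up in reality-finale break is better spent on midday rerun — total rises to 478 (134 s).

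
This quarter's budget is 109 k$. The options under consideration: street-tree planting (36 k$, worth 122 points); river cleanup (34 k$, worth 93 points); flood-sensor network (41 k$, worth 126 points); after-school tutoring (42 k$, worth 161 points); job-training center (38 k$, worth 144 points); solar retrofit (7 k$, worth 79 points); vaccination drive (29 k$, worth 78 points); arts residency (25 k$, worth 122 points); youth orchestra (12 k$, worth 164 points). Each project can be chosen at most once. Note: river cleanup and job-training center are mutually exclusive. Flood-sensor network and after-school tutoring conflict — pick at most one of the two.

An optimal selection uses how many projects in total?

5

Optimal total is 565.
One optimal bundle: street-tree planting + solar retrofit + vaccination drive + arts residency + youth orchestra (109 k$).
Every optimal selection uses 5 projects.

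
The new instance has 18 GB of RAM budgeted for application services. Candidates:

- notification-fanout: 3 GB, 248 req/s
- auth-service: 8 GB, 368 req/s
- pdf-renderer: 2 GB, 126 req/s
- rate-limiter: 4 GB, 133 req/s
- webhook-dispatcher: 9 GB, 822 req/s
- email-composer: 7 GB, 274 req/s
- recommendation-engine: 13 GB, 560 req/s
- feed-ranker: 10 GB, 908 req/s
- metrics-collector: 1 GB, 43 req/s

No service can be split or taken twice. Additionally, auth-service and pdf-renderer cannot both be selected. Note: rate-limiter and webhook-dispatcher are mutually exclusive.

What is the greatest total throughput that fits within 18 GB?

1332

Ranking by ratio (throughput/GB): webhook-dispatcher 91.33, feed-ranker 90.80, notification-fanout 82.67, pdf-renderer 63.00.
Filling by ratio: notification-fanout + pdf-renderer + webhook-dispatcher + metrics-collector for 1239, with 3 GB left unused.
The 11 GB tied up in pdf-renderer and webhook-dispatcher is better spent on rate-limiter + feed-ranker — total rises to 1332 (18 GB).
Runner-up notification-fanout + pdf-renderer + feed-ranker + metrics-collector tops out at 1325.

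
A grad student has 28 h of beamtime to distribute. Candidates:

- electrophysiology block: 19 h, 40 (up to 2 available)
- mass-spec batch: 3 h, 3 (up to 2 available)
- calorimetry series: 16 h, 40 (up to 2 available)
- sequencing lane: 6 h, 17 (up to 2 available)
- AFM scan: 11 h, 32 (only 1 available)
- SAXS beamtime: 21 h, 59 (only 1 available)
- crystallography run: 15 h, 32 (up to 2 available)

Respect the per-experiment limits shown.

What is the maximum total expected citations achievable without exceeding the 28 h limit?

76

The ratio heuristic lands on mass-spec batch + 2×sequencing lane + AFM scan (69) but leaves 2 h idle.
Dropping mass-spec batch and sequencing lane and AFM scan frees 20 h; slotting in SAXS beamtime (21 h) lifts the total to 76 at 27 h.
Nothing else within 28 h beats 76.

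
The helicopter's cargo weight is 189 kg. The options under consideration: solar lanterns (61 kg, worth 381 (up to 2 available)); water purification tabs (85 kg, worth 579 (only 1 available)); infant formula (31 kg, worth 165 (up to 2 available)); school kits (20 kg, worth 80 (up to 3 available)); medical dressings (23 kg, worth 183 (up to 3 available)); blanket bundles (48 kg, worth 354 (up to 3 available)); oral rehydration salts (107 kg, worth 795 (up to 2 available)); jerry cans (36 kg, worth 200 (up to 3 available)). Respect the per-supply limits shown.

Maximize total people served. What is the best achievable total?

1361

Density check — medical dressings 7.96, oral rehydration salts 7.43, blanket bundles 7.38 are the best per kg.
The ratio heuristic lands on 3×medical dressings + oral rehydration salts (1344) but leaves 13 kg idle.
Dropping medical dressings frees 23 kg; slotting in jerry cans (36 kg) lifts the total to 1361 at 189 kg.
Nothing else within 189 kg beats 1361.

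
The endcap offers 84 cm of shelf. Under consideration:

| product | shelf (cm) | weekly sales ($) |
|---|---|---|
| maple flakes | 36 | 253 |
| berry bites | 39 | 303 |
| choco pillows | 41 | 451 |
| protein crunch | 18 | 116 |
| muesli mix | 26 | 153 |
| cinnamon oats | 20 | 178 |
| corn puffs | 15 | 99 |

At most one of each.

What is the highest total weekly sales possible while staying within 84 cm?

754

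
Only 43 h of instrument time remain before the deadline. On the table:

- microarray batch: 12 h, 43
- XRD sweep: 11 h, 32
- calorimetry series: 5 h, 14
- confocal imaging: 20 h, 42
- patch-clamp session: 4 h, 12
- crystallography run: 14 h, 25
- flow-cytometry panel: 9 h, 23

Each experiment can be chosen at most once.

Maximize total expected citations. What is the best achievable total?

124

Best packing: microarray batch + XRD sweep + calorimetry series + patch-clamp session + flow-cytometry panel — 41 h, 124 total.
No other feasible combination exceeds 124.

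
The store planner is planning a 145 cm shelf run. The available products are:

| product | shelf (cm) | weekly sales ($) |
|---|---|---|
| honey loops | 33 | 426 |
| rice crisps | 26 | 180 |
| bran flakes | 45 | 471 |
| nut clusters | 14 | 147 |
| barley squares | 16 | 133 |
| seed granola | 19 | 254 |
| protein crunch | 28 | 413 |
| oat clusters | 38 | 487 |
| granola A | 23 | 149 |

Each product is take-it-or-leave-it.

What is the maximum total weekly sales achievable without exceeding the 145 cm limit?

1797

Taking the top-ratio products first gives honey loops + nut clusters + seed granola + protein crunch + oat clusters for 1727 (132 cm).
Replace nut clusters and seed granola with bran flakes: the trade gains 70 net, giving 1797 at 144 cm.
Next best is bran flakes + nut clusters + seed granola + protein crunch + oat clusters at 1772 (144 cm) — short by 25.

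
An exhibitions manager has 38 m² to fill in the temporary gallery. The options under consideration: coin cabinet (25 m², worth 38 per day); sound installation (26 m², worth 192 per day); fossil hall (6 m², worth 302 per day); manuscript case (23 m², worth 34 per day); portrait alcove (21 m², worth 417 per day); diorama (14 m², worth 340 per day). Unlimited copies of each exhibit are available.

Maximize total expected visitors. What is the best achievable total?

1812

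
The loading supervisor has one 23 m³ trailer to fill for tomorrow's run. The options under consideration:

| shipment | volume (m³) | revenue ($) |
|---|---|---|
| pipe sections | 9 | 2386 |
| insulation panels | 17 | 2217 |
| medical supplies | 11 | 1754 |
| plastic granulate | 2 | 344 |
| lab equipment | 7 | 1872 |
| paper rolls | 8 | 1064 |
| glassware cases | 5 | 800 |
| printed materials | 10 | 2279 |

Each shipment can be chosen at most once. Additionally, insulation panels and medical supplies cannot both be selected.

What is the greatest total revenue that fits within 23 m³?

By revenue per m³: lab equipment 267.43, pipe sections 265.11, printed materials 227.90, plastic granulate 172.00 lead.
Taking pipe sections + plastic granulate + lab equipment + glassware cases: 23 m³ used, 5402 in revenue.

5402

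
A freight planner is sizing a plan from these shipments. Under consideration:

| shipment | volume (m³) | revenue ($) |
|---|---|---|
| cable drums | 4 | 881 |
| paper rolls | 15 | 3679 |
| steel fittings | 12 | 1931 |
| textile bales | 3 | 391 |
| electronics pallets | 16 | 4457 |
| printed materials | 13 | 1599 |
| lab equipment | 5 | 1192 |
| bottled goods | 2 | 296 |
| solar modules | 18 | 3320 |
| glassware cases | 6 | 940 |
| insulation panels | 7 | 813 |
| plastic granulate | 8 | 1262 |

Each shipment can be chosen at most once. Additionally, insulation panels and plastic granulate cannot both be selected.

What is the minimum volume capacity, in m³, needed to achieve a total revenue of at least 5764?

Minimise m³ subject to total revenue ≥ 5764.
electronics pallets + lab equipment + bottled goods: 5945 revenue at 23 m³.
Below 23 m³ the best achievable stays under 5764.

23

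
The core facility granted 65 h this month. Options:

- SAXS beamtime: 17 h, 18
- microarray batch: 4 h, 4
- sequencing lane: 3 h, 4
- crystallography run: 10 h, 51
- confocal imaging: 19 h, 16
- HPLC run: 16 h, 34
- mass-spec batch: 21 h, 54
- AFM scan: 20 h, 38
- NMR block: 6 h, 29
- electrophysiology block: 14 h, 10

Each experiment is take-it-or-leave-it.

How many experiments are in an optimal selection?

Optimal total is 180.
One optimal bundle: microarray batch + sequencing lane + crystallography run + mass-spec batch + AFM scan + NMR block (64 h).
Every optimal selection uses 6 experiments.

6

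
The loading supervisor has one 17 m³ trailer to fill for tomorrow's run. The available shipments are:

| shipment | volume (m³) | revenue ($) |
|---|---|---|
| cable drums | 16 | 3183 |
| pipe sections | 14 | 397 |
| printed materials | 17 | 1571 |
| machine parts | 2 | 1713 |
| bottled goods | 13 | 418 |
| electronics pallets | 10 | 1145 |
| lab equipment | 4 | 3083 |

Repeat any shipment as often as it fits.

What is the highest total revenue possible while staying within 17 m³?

13704

Taking 8×machine parts: 16 m³ used, 13704 in revenue.
Nothing else within 17 m³ beats 13704.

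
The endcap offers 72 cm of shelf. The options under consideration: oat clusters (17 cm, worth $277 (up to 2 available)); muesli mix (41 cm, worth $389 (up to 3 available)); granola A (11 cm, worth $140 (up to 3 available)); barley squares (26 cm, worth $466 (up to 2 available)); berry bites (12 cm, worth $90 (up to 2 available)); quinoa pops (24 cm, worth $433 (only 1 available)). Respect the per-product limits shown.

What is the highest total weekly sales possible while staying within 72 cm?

1209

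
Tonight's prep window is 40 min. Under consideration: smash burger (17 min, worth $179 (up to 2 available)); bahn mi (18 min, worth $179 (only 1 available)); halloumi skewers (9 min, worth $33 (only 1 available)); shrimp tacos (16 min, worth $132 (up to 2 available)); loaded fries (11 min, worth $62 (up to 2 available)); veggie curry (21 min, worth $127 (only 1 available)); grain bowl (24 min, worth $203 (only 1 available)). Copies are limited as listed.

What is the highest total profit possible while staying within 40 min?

358

Best packing: smash burger + bahn mi — 35 min, 358 total.
Every other selection either busts 40 min or exceeds an availability limit or fails to beat 358.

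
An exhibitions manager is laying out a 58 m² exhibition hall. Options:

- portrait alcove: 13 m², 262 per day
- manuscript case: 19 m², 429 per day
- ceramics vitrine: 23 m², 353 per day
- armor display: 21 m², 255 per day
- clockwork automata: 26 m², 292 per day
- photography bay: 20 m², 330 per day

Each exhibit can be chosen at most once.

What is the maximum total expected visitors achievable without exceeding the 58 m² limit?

By expected visitors per m²: manuscript case 22.58, portrait alcove 20.15, photography bay 16.50 lead.
Filling by ratio: portrait alcove + manuscript case + photography bay for 1021, with 6 m² left unused.
The 20 m² tied up in photography bay is better spent on ceramics vitrine — total rises to 1044 (55 m²).
Runner-up portrait alcove + manuscript case + photography bay tops out at 1021.

1044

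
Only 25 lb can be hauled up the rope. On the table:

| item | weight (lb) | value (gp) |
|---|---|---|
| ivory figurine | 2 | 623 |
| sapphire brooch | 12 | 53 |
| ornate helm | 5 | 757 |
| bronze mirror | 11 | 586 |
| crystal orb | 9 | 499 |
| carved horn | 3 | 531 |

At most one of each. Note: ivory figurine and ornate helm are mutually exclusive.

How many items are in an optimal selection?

4

The maximum value within 25 lb is 2239.
For example ivory figurine + bronze mirror + crystal orb + carved horn achieves it, using 25 lb.
All optima have 4 items.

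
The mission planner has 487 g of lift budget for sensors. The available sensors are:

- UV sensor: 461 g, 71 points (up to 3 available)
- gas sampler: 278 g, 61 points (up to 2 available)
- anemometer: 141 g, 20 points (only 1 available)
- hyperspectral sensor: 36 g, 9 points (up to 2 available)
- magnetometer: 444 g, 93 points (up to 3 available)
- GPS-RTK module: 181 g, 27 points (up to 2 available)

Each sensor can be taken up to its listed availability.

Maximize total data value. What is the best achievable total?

102

Density check — hyperspectral sensor 0.25, gas sampler 0.22, magnetometer 0.21, UV sensor 0.15 are the best per g.
Filling by ratio: gas sampler + 2×hyperspectral sensor for 79, with 137 g left unused.
Replace gas sampler and hyperspectral sensor with magnetometer: the trade gains 23 net, giving 102 at 480 g.
The spare 7 g is too small for any remaining sensor, and no exchange beats 102.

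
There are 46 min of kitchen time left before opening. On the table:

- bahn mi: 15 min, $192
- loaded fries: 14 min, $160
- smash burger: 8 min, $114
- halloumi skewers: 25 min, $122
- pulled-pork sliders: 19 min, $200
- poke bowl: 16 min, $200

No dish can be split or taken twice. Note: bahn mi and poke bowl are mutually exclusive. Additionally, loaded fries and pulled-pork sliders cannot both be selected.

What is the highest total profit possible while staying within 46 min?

514

Density check — smash burger 14.25, bahn mi 12.80, poke bowl 12.50, loaded fries 11.43 are the best per min.
Taking smash burger + pulled-pork sliders + poke bowl: 43 min used, 514 in profit.
Next best is bahn mi + smash burger + pulled-pork sliders at 506 (42 min) — short by 8.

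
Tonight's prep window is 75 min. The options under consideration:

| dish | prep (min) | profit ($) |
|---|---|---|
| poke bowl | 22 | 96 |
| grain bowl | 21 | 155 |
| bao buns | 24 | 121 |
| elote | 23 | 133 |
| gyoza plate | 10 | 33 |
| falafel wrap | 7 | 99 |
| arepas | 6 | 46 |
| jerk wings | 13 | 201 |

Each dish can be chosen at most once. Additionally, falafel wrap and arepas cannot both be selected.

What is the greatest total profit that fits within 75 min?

Best packing: grain bowl + elote + gyoza plate + falafel wrap + jerk wings — 74 min, 621 total.

621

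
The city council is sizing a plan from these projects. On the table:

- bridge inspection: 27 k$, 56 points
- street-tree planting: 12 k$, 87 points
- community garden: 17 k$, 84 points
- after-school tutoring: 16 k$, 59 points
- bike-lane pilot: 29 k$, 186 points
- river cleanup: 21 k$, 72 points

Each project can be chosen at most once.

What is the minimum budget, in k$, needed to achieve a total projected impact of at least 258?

41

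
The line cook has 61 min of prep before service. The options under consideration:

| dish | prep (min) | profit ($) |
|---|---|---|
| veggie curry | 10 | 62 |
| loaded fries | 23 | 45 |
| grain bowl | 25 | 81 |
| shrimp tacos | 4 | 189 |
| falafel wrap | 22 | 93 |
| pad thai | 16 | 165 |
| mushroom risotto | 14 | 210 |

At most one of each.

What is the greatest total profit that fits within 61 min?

657

A density-first pass picks veggie curry + shrimp tacos + pad thai + mushroom risotto — 626 at 44 min.
Replace veggie curry with falafel wrap: the trade gains 31 net, giving 657 at 56 min.
The closest alternative, grain bowl + shrimp tacos + pad thai + mushroom risotto, reaches only 645.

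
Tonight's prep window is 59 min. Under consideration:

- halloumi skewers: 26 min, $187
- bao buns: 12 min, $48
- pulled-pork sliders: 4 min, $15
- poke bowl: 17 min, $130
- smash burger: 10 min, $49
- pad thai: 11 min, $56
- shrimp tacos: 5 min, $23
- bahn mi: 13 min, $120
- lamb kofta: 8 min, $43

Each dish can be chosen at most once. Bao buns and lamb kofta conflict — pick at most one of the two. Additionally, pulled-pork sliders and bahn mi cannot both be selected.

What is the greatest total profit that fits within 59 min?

437

Density check — bahn mi 9.23, poke bowl 7.65, halloumi skewers 7.19, lamb kofta 5.38 are the best per min.
The ratio ordering already packs tightly: halloumi skewers + poke bowl + bahn mi, 56 min, 437.
The closest alternative, halloumi skewers + pad thai + bahn mi + lamb kofta, reaches only 406.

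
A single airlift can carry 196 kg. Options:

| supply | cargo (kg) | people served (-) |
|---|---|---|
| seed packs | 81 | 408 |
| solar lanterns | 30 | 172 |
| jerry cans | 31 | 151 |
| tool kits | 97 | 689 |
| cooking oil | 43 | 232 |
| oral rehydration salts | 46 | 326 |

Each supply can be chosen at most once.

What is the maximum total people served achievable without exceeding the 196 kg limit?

The ratio heuristic lands on solar lanterns + tool kits + oral rehydration salts (1187) but leaves 23 kg idle.
Replace solar lanterns with cooking oil: the trade gains 60 net, giving 1247 at 186 kg.
Runner-up solar lanterns + tool kits + oral rehydration salts tops out at 1187.

1247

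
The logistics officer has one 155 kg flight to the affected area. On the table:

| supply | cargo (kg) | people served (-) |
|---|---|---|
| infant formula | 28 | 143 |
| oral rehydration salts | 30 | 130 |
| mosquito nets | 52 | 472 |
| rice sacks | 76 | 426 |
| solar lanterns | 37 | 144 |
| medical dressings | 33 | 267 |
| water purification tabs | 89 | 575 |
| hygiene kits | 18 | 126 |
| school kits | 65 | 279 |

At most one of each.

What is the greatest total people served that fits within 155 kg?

Taking the top-ratio supplies first gives infant formula + mosquito nets + medical dressings + hygiene kits for 1008 (131 kg).
The 79 kg tied up in infant formula and medical dressings and hygiene kits is better spent on water purification tabs — total rises to 1047 (141 kg).
That's the maximum — no swap from here does better than 1047.

1047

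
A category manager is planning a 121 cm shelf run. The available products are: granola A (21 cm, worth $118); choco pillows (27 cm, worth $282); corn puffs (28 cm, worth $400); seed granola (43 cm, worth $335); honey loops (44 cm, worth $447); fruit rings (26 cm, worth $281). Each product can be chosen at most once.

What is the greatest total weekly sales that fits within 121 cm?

1247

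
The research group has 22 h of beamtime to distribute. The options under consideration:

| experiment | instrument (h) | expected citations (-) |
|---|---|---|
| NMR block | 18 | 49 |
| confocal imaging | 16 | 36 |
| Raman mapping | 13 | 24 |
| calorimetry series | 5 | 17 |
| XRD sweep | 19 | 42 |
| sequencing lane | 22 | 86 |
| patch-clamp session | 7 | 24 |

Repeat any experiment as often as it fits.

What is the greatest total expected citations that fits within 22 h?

By expected citations per h: sequencing lane 3.91, patch-clamp session 3.43, calorimetry series 3.40, NMR block 2.72 lead.
Taking sequencing lane: 22 h used, 86 in expected citations.
That's the maximum — no swap from here does better than 86.

86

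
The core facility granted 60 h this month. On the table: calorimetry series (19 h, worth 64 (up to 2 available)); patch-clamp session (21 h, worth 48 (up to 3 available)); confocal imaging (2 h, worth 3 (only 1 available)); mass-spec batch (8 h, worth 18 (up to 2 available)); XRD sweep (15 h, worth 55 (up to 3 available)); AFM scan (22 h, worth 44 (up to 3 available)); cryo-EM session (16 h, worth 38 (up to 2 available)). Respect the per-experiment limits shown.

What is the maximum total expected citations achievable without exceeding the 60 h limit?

By expected citations per h: XRD sweep 3.67, calorimetry series 3.37, cryo-EM session 2.38, patch-clamp session 2.29 lead.
Filling by ratio: confocal imaging + mass-spec batch + 3×XRD sweep for 186, with 5 h left unused.
Replace XRD sweep with calorimetry series: the trade gains 9 net, giving 195 at 59 h.

195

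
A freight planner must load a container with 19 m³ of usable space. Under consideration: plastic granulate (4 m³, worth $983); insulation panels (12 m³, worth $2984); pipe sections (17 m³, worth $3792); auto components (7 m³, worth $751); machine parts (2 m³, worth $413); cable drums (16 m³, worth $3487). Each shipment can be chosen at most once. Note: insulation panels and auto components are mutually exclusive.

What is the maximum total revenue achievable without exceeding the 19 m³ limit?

4380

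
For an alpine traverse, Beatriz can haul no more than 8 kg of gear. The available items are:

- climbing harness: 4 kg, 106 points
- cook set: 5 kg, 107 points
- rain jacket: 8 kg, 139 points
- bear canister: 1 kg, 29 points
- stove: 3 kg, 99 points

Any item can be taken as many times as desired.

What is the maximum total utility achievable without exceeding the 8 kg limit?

The ratio ordering already packs tightly: 2×bear canister + 2×stove, 8 kg, 256.
Every other selection either busts 8 kg or fails to beat 256.

256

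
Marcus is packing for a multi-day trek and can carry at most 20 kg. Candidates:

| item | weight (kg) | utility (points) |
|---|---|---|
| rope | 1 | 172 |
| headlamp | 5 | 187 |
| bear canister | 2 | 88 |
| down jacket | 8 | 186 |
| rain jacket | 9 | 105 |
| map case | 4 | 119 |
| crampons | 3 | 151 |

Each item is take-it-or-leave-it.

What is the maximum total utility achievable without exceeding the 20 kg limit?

Filling by ratio: rope + headlamp + bear canister + map case + crampons for 717, with 5 kg left unused.
Dropping map case frees 4 kg; slotting in down jacket (8 kg) lifts the total to 784 at 19 kg.

784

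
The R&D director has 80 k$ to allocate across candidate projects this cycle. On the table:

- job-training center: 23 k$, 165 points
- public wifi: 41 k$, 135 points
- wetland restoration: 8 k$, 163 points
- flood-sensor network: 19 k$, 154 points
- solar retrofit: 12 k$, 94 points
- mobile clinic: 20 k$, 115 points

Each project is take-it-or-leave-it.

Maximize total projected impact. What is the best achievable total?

597

By projected impact per k$: wetland restoration 20.38, flood-sensor network 8.11, solar retrofit 7.83 lead.
Filling by ratio: job-training center + wetland restoration + flood-sensor network + solar retrofit for 576, with 18 k$ left unused.
The 12 k$ tied up in solar retrofit is better spent on mobile clinic — total rises to 597 (70 k$).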